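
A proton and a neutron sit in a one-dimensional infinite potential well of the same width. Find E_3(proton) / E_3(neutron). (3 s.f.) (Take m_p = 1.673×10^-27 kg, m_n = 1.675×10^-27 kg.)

1.00

E_n ∝ 1/m at fixed n and L, so the ratio is m_n/m_p = 1.675×10^-27/1.673×10^-27 = 1.00.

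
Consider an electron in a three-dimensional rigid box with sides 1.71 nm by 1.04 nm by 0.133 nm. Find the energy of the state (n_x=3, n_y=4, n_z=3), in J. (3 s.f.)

For a 3D rectangular well E = (h²/8m_e)·Σ n_i²/L_i² = (6.626×10^-34)²/(8·9.109×10^-31) · [3²/(1.71 nm)² + 4²/(1.04 nm)² + 3²/(0.133 nm)²].
Evaluating gives E = 3.17×10^-17 J.

E = 3.17×10^-17 J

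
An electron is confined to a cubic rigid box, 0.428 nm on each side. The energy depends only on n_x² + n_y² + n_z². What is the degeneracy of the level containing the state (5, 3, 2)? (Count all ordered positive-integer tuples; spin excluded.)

degeneracy = 9

The level has n_x² + n_y² + n_z² = 38. The ordered positive-integer solutions are (1, 1, 6), (1, 6, 1), (2, 3, 5), (2, 5, 3), (3, 2, 5), (3, 5, 2), (5, 2, 3), (5, 3, 2), (6, 1, 1).
That gives 9 states.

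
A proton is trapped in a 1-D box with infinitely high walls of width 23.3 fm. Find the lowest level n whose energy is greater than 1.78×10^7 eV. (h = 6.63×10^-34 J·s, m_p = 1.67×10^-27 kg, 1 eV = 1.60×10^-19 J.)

E_1 = h²/(8m_pL²) = 6.061×10^-14 J = 3.788×10^5 eV.
Need n² > 1.78×10^7/3.788×10^5 = 46.99, i.e. n > 6.855.
The smallest integer satisfying this is n = 7.

n = 7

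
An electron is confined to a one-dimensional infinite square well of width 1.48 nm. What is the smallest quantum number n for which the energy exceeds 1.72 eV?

n = 4

E_1 = h²/(8m_eL²) = 2.751×10^-20 J = 0.1717 eV.
Need n² > 1.72/0.1717 = 10.02, i.e. n > 3.165.
The smallest integer satisfying this is n = 4.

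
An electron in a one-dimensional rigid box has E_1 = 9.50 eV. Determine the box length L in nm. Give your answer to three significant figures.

L = 0.199 nm

From E_n = n²h²/(8m_eL²), L = n·h/√(8m_eE_n).
E_1 = 9.50 eV = 1.522×10^-18 J, so L = 1·6.626×10^-34/√(8·9.109×10^-31·1.522×10^-18) = 1.99×10^-10 m = 0.199 nm.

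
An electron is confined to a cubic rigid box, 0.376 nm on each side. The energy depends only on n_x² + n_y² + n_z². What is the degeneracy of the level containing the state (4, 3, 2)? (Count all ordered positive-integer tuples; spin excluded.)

degeneracy = 6

The level has n_x² + n_y² + n_z² = 29. The ordered positive-integer solutions are (2, 3, 4), (2, 4, 3), (3, 2, 4), (3, 4, 2), (4, 2, 3), (4, 3, 2).
That gives 6 states.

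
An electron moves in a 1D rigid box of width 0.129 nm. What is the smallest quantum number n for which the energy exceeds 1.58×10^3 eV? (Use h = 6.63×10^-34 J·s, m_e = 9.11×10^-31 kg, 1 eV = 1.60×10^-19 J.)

E_1 = h²/(8m_eL²) = 3.624×10^-18 J = 22.65 eV.
Need n² > 1.58×10^3/22.65 = 69.76, i.e. n > 8.352.
The smallest integer satisfying this is n = 9.

n = 9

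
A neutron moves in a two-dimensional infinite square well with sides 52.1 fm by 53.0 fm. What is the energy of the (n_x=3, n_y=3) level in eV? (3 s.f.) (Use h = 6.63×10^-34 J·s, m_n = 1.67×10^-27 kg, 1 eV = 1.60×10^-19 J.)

For a 2D rectangular well E = (h²/8m_n)·Σ n_i²/L_i² = (6.63×10^-34)²/(8·1.67×10^-27) · [3²/(52.1 fm)² + 3²/(53.0 fm)²].
Evaluating gives E = 2.145×10^-13 J = 1.34×10^6 eV.

E = 1.34×10^6 eV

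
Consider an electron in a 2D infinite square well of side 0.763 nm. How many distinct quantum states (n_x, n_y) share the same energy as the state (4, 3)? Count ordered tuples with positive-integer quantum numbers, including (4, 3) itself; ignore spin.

degeneracy = 2

The level has n_x² + n_y² = 25. The ordered positive-integer solutions are (3, 4), (4, 3).
That gives 2 states.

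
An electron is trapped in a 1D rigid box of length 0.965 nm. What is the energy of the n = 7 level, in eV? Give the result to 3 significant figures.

E_7 = 19.8 eV

For an infinite well E_n = n²h²/(8m_eL²), so E_1 = h²/(8m_eL²) = (6.626×10^-34)²/(8·9.109×10^-31·(9.65×10^-10 m)²) = 6.470×10^-20 J.
Then E_7 = 7²·E_1 = 49·6.470×10^-20 J = 3.170×10^-18 J.
Converting, E_7 = 3.170×10^-18 J / (1.602×10^-19 J/eV) = 19.8 eV.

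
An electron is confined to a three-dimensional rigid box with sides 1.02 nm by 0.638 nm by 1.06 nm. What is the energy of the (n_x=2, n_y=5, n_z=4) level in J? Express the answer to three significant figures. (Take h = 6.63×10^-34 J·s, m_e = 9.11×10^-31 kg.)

For a 3D rectangular well E = (h²/8m_e)·Σ n_i²/L_i² = (6.63×10^-34)²/(8·9.11×10^-31) · [2²/(1.02 nm)² + 5²/(0.638 nm)² + 4²/(1.06 nm)²].
Evaluating gives E = 4.80×10^-18 J.

E = 4.80×10^-18 J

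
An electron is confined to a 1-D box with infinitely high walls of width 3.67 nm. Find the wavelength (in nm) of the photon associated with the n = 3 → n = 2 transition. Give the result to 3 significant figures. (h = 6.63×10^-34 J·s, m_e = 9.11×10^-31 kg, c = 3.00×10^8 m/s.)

E_1 = h²/(8m_eL²) = 4.478×10^-21 J, so ΔE = (3² − 2²)E_1 = 2.239×10^-20 J.
λ = hc/ΔE = (6.63×10^-34·3.00×10^8)/2.239×10^-20 = 8.88×10^-6 m = 8.88×10^3 nm.

λ = 8.88×10^3 nm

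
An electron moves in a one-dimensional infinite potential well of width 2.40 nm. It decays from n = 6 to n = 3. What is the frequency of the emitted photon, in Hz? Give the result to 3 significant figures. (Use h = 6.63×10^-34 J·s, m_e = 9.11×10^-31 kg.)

E_1 = h²/(8m_eL²) = 1.047×10^-20 J and ΔE = (6² − 3²)E_1 = 2.827×10^-19 J.
f = ΔE/h = 2.827×10^-19/6.63×10^-34 = 4.26×10^14 Hz.

f = 4.26×10^14 Hz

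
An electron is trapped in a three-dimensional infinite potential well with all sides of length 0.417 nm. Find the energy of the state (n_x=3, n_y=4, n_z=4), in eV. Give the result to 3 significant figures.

For a 3D rectangular well E = (h²/8m_e)·Σ n_i²/L_i² = (6.626×10^-34)²/(8·9.109×10^-31) · [3²/(0.417 nm)² + 4²/(0.417 nm)² + 4²/(0.417 nm)²].
Evaluating gives E = 1.421×10^-17 J = 88.7 eV.

E = 88.7 eV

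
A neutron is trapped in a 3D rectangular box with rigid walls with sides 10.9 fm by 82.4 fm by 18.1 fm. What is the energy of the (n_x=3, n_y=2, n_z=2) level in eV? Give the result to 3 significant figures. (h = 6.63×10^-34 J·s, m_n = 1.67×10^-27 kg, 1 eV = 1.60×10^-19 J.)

E = 1.82×10^7 eV

For a 3D rectangular well E = (h²/8m_n)·Σ n_i²/L_i² = (6.63×10^-34)²/(8·1.67×10^-27) · [3²/(10.9 fm)² + 2²/(82.4 fm)² + 2²/(18.1 fm)²].
Evaluating gives E = 2.913×10^-12 J = 1.82×10^7 eV.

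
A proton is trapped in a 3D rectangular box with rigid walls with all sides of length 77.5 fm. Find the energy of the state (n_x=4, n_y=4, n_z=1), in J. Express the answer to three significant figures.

For a 3D rectangular well E = (h²/8m_p)·Σ n_i²/L_i² = (6.626×10^-34)²/(8·1.673×10^-27) · [4²/(77.5 fm)² + 4²/(77.5 fm)² + 1²/(77.5 fm)²].
Evaluating gives E = 1.80×10^-13 J.

E = 1.80×10^-13 J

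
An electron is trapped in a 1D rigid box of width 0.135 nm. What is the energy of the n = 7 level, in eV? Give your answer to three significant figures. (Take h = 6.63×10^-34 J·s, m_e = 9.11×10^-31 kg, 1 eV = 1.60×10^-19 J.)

E_7 = 1.01×10^3 eV

For an infinite well E_n = n²h²/(8m_eL²), so E_1 = h²/(8m_eL²) = (6.63×10^-34)²/(8·9.11×10^-31·(1.35×10^-10 m)²) = 3.309×10^-18 J.
Then E_7 = 7²·E_1 = 49·3.309×10^-18 J = 1.621×10^-16 J.
Converting, E_7 = 1.621×10^-16 J / (1.60×10^-19 J/eV) = 1.01×10^3 eV.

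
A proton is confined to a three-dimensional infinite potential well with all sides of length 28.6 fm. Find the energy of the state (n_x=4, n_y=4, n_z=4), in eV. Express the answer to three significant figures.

E = 1.20×10^7 eV

For a 3D rectangular well E = (h²/8m_p)·Σ n_i²/L_i² = (6.626×10^-34)²/(8·1.673×10^-27) · [4²/(28.6 fm)² + 4²/(28.6 fm)² + 4²/(28.6 fm)²].
Evaluating gives E = 1.925×10^-12 J = 1.20×10^7 eV.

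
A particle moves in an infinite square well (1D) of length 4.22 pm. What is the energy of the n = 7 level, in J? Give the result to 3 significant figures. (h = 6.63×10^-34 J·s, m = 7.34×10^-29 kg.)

For an infinite well E_n = n²h²/(8mL²), so E_1 = h²/(8mL²) = (6.63×10^-34)²/(8·7.34×10^-29·(4.22×10^-12 m)²) = 4.204×10^-17 J.
Then E_7 = 7²·E_1 = 49·4.204×10^-17 J = 2.06×10^-15 J.

E_7 = 2.06×10^-15 J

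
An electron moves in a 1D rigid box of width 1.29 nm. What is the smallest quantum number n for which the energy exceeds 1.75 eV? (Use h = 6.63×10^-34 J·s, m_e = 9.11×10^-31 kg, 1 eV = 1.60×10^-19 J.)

n = 3

E_1 = h²/(8m_eL²) = 3.624×10^-20 J = 0.2265 eV.
Need n² > 1.75/0.2265 = 7.726, i.e. n > 2.780.
The smallest integer satisfying this is n = 3.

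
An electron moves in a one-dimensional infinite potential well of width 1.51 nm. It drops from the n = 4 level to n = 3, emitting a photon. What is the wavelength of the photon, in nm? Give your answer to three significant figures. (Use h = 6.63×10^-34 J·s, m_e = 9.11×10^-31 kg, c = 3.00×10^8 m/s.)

λ = 1.07×10^3 nm

E_1 = h²/(8m_eL²) = 2.645×10^-20 J, so ΔE = (4² − 3²)E_1 = 1.851×10^-19 J.
λ = hc/ΔE = (6.63×10^-34·3.00×10^8)/1.851×10^-19 = 1.07×10^-6 m = 1.07×10^3 nm.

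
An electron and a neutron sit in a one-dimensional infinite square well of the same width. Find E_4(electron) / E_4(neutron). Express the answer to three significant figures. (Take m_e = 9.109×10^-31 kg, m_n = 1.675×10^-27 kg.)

E_n ∝ 1/m at fixed n and L, so the ratio is m_n/m_e = 1.675×10^-27/9.109×10^-31 = 1.84×10^3.

1.84×10^3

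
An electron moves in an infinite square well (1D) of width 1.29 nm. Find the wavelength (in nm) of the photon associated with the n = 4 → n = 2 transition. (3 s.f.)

λ = 457 nm

E_1 = h²/(8m_eL²) = 3.620×10^-20 J, so ΔE = (4² − 2²)E_1 = 4.344×10^-19 J.
λ = hc/ΔE = (6.626×10^-34·2.998×10^8)/4.344×10^-19 = 4.57×10^-7 m = 457 nm.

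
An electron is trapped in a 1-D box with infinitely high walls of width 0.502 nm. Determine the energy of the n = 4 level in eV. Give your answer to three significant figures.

E_4 = 23.9 eV

For an infinite well E_n = n²h²/(8m_eL²), so E_1 = h²/(8m_eL²) = (6.626×10^-34)²/(8·9.109×10^-31·(5.02×10^-10 m)²) = 2.391×10^-19 J.
Then E_4 = 4²·E_1 = 16·2.391×10^-19 J = 3.826×10^-18 J.
Converting, E_4 = 3.826×10^-18 J / (1.602×10^-19 J/eV) = 23.9 eV.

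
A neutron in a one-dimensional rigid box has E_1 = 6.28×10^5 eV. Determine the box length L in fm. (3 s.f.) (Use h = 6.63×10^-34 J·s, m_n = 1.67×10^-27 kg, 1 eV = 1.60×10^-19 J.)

L = 18.1 fm

From E_n = n²h²/(8m_nL²), L = n·h/√(8m_nE_n).
E_1 = 6.28×10^5 eV = 1.005×10^-13 J, so L = 1·6.63×10^-34/√(8·1.67×10^-27·1.005×10^-13) = 1.81×10^-14 m = 18.1 fm.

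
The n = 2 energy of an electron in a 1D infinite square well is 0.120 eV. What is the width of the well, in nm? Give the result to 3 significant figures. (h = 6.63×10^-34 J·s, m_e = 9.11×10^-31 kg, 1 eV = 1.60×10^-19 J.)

From E_n = n²h²/(8m_eL²), L = n·h/√(8m_eE_n).
E_2 = 0.120 eV = 1.920×10^-20 J, so L = 2·6.63×10^-34/√(8·9.11×10^-31·1.920×10^-20) = 3.54×10^-9 m = 3.54 nm.

L = 3.54 nm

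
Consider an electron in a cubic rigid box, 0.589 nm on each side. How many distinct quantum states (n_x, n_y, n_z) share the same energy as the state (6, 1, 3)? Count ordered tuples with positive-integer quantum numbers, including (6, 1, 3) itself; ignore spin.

The level has n_x² + n_y² + n_z² = 46. The ordered positive-integer solutions are (1, 3, 6), (1, 6, 3), (3, 1, 6), (3, 6, 1), (6, 1, 3), (6, 3, 1).
That gives 6 states.

degeneracy = 6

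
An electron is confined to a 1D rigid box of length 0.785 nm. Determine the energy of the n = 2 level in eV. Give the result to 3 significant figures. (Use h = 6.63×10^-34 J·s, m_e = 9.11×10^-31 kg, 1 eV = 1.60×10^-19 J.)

For an infinite well E_n = n²h²/(8m_eL²), so E_1 = h²/(8m_eL²) = (6.63×10^-34)²/(8·9.11×10^-31·(7.85×10^-10 m)²) = 9.788×10^-20 J.
Then E_2 = 2²·E_1 = 4·9.788×10^-20 J = 3.915×10^-19 J.
Converting, E_2 = 3.915×10^-19 J / (1.60×10^-19 J/eV) = 2.45 eV.

E_2 = 2.45 eV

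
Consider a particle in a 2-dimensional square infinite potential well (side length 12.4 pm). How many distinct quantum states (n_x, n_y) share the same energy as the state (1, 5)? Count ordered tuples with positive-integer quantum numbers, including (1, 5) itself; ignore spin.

The level has n_x² + n_y² = 26. The ordered positive-integer solutions are (1, 5), (5, 1).
That gives 2 states.

degeneracy = 2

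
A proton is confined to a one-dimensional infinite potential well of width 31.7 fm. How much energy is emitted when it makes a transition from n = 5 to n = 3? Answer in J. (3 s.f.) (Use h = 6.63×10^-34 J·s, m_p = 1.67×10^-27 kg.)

E_1 = h²/(8m_pL²) = 3.274×10^-14 J.
|ΔE| = |5² − 3²|·E_1 = 16·3.274×10^-14 J = 5.24×10^-13 J.

|ΔE| = 5.24×10^-13 J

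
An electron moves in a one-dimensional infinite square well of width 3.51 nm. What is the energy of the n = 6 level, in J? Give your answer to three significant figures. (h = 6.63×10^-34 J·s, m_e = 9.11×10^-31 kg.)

For an infinite well E_n = n²h²/(8m_eL²), so E_1 = h²/(8m_eL²) = (6.63×10^-34)²/(8·9.11×10^-31·(3.51×10^-9 m)²) = 4.896×10^-21 J.
Then E_6 = 6²·E_1 = 36·4.896×10^-21 J = 1.76×10^-19 J.

E_6 = 1.76×10^-19 J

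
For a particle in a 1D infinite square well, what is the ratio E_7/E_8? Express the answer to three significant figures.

0.766

E_n ∝ n², so E_7/E_8 = 7²/8² = 49/64 = 0.766.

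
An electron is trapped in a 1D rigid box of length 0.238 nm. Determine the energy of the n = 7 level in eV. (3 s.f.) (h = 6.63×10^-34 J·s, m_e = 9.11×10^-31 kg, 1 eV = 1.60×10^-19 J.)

For an infinite well E_n = n²h²/(8m_eL²), so E_1 = h²/(8m_eL²) = (6.63×10^-34)²/(8·9.11×10^-31·(2.38×10^-10 m)²) = 1.065×10^-18 J.
Then E_7 = 7²·E_1 = 49·1.065×10^-18 J = 5.218×10^-17 J.
Converting, E_7 = 5.218×10^-17 J / (1.60×10^-19 J/eV) = 326 eV.

E_7 = 326 eV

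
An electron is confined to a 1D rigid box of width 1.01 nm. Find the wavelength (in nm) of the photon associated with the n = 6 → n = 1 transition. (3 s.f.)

E_1 = h²/(8m_eL²) = 5.906×10^-20 J, so ΔE = (6² − 1²)E_1 = 2.067×10^-18 J.
λ = hc/ΔE = (6.626×10^-34·2.998×10^8)/2.067×10^-18 = 9.61×10^-8 m = 96.1 nm.

λ = 96.1 nm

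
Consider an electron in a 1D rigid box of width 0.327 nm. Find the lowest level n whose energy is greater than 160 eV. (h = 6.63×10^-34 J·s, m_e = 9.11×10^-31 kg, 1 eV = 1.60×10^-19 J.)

E_1 = h²/(8m_eL²) = 5.641×10^-19 J = 3.526 eV.
Need n² > 160/3.526 = 45.38, i.e. n > 6.736.
The smallest integer satisfying this is n = 7.

n = 7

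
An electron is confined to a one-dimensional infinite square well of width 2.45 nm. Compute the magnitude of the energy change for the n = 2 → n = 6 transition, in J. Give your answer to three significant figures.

E_1 = h²/(8m_eL²) = 1.004×10^-20 J.
|ΔE| = |2² − 6²|·E_1 = 32·1.004×10^-20 J = 3.21×10^-19 J.

|ΔE| = 3.21×10^-19 J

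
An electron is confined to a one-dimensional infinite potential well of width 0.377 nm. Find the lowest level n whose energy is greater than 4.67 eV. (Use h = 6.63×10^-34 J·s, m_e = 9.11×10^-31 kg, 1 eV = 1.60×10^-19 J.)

n = 2

E_1 = h²/(8m_eL²) = 4.244×10^-19 J = 2.652 eV.
Need n² > 4.67/2.652 = 1.761, i.e. n > 1.327.
The smallest integer satisfying this is n = 2.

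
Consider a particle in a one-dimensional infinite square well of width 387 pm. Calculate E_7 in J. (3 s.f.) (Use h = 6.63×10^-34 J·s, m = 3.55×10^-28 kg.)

For an infinite well E_n = n²h²/(8mL²), so E_1 = h²/(8mL²) = (6.63×10^-34)²/(8·3.55×10^-28·(3.87×10^-10 m)²) = 1.033×10^-21 J.
Then E_7 = 7²·E_1 = 49·1.033×10^-21 J = 5.06×10^-20 J.

E_7 = 5.06×10^-20 J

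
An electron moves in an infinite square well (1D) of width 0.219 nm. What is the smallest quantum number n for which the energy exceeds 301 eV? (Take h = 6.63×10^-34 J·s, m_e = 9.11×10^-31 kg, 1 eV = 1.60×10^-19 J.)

n = 7

E_1 = h²/(8m_eL²) = 1.258×10^-18 J = 7.862 eV.
Need n² > 301/7.862 = 38.29, i.e. n > 6.188.
The smallest integer satisfying this is n = 7.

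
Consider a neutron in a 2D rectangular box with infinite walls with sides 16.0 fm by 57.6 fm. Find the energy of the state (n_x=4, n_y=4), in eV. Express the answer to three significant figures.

For a 2D rectangular well E = (h²/8m_n)·Σ n_i²/L_i² = (6.626×10^-34)²/(8·1.675×10^-27) · [4²/(16.0 fm)² + 4²/(57.6 fm)²].
Evaluating gives E = 2.206×10^-12 J = 1.38×10^7 eV.

E = 1.38×10^7 eV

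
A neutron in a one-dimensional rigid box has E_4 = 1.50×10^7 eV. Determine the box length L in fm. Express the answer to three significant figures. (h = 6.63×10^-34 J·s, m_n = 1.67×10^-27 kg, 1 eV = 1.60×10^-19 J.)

L = 14.8 fm

From E_n = n²h²/(8m_nL²), L = n·h/√(8m_nE_n).
E_4 = 1.50×10^7 eV = 2.400×10^-12 J, so L = 4·6.63×10^-34/√(8·1.67×10^-27·2.400×10^-12) = 1.48×10^-14 m = 14.8 fm.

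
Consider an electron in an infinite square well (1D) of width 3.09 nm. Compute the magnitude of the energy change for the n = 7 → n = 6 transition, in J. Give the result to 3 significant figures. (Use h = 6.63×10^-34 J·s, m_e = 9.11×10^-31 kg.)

E_1 = h²/(8m_eL²) = 6.317×10^-21 J.
|ΔE| = |7² − 6²|·E_1 = 13·6.317×10^-21 J = 8.21×10^-20 J.

|ΔE| = 8.21×10^-20 J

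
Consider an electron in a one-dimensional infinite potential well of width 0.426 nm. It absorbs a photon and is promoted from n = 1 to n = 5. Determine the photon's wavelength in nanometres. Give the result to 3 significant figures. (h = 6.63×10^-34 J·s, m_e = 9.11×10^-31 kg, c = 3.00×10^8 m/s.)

E_1 = h²/(8m_eL²) = 3.324×10^-19 J, so ΔE = (5² − 1²)E_1 = 7.978×10^-18 J.
λ = hc/ΔE = (6.63×10^-34·3.00×10^8)/7.978×10^-18 = 2.49×10^-8 m = 24.9 nm.

λ = 24.9 nm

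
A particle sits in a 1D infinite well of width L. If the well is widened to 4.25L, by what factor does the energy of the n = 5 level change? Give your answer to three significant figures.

0.0554

E_n ∝ 1/L², so the energy scales by 1/4.25² = 0.0554.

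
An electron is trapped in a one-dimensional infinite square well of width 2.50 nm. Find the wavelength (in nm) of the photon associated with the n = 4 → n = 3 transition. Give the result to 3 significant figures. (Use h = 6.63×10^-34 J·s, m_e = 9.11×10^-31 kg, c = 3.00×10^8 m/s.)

E_1 = h²/(8m_eL²) = 9.650×10^-21 J, so ΔE = (4² − 3²)E_1 = 6.755×10^-20 J.
λ = hc/ΔE = (6.63×10^-34·3.00×10^8)/6.755×10^-20 = 2.94×10^-6 m = 2.94×10^3 nm.

λ = 2.94×10^3 nm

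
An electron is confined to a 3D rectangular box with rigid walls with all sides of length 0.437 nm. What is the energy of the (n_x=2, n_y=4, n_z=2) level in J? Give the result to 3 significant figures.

For a 3D rectangular well E = (h²/8m_e)·Σ n_i²/L_i² = (6.626×10^-34)²/(8·9.109×10^-31) · [2²/(0.437 nm)² + 4²/(0.437 nm)² + 2²/(0.437 nm)²].
Evaluating gives E = 7.57×10^-18 J.

E = 7.57×10^-18 J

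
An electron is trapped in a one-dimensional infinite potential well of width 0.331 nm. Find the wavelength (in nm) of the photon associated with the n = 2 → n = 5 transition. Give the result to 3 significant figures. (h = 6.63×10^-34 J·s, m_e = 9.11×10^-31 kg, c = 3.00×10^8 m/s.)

λ = 17.2 nm

E_1 = h²/(8m_eL²) = 5.505×10^-19 J, so ΔE = (5² − 2²)E_1 = 1.156×10^-17 J.
λ = hc/ΔE = (6.63×10^-34·3.00×10^8)/1.156×10^-17 = 1.72×10^-8 m = 17.2 nm.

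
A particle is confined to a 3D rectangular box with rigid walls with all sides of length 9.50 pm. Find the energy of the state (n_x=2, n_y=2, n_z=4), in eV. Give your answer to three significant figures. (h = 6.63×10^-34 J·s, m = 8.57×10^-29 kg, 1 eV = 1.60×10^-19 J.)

For a 3D rectangular well E = (h²/8m)·Σ n_i²/L_i² = (6.63×10^-34)²/(8·8.57×10^-29) · [2²/(9.50 pm)² + 2²/(9.50 pm)² + 4²/(9.50 pm)²].
Evaluating gives E = 1.705×10^-16 J = 1.07×10^3 eV.

E = 1.07×10^3 eV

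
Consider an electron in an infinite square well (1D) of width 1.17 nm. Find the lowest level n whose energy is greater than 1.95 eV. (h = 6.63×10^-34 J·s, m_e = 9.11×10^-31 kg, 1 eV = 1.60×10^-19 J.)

E_1 = h²/(8m_eL²) = 4.406×10^-20 J = 0.2754 eV.
Need n² > 1.95/0.2754 = 7.081, i.e. n > 2.661.
The smallest integer satisfying this is n = 3.

n = 3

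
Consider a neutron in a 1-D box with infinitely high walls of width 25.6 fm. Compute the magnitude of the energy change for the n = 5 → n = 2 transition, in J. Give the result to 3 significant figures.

|ΔE| = 1.05×10^-12 J

E_1 = h²/(8m_nL²) = 4.999×10^-14 J.
|ΔE| = |5² − 2²|·E_1 = 21·4.999×10^-14 J = 1.05×10^-12 J.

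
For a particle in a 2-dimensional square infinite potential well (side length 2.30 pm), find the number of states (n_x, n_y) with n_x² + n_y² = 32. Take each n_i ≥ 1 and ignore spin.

degeneracy = 1

The level has n_x² + n_y² = 32. The ordered positive-integer solutions are (4, 4).
That gives 1 state.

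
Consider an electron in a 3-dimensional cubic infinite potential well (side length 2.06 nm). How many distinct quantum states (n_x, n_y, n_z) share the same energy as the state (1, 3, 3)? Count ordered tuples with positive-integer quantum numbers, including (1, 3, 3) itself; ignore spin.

The level has n_x² + n_y² + n_z² = 19. The ordered positive-integer solutions are (1, 3, 3), (3, 1, 3), (3, 3, 1).
That gives 3 states.

degeneracy = 3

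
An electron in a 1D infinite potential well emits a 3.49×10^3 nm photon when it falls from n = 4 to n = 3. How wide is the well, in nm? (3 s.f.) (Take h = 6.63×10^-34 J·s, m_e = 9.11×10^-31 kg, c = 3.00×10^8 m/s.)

The photon carries ΔE = hc/λ = 6.63×10^-34·3.00×10^8/3.49×10^-6 m = 5.699×10^-20 J.
Since ΔE = (4² − 3²)E_1, E_1 = 8.141×10^-21 J, and L = h/√(8m_eE_1) = 2.72×10^-9 m = 2.72 nm.

L = 2.72 nm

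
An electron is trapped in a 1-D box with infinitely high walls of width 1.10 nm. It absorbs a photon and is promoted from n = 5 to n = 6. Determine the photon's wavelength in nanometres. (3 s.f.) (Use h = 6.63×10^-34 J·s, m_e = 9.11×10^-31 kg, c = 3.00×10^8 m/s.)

λ = 363 nm

E_1 = h²/(8m_eL²) = 4.985×10^-20 J, so ΔE = (6² − 5²)E_1 = 5.483×10^-19 J.
λ = hc/ΔE = (6.63×10^-34·3.00×10^8)/5.483×10^-19 = 3.63×10^-7 m = 363 nm.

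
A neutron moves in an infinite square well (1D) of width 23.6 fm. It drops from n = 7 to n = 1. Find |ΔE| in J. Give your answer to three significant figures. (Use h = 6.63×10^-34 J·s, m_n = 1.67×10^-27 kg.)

|ΔE| = 2.84×10^-12 J

E_1 = h²/(8m_nL²) = 5.907×10^-14 J.
|ΔE| = |7² − 1²|·E_1 = 48·5.907×10^-14 J = 2.84×10^-12 J.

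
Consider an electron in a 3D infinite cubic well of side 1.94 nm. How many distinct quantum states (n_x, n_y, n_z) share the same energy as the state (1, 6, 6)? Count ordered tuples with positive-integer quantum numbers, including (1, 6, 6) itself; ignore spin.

The level has n_x² + n_y² + n_z² = 73. The ordered positive-integer solutions are (1, 6, 6), (6, 1, 6), (6, 6, 1).
That gives 3 states.

degeneracy = 3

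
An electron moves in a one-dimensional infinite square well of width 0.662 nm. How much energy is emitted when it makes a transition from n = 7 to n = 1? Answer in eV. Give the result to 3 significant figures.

E_1 = h²/(8m_eL²) = 1.375×10^-19 J.
|ΔE| = |7² − 1²|·E_1 = 48·1.375×10^-19 J = 6.600×10^-18 J = 41.2 eV.

|ΔE| = 41.2 eV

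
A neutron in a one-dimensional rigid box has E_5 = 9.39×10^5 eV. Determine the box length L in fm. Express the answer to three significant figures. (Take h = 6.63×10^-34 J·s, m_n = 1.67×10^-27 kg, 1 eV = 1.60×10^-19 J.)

From E_n = n²h²/(8m_nL²), L = n·h/√(8m_nE_n).
E_5 = 9.39×10^5 eV = 1.502×10^-13 J, so L = 5·6.63×10^-34/√(8·1.67×10^-27·1.502×10^-13) = 7.40×10^-14 m = 74.0 fm.

L = 74.0 fm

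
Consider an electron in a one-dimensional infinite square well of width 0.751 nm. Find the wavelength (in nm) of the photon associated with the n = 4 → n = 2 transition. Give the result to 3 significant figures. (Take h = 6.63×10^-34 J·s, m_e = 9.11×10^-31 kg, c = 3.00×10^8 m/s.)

E_1 = h²/(8m_eL²) = 1.069×10^-19 J, so ΔE = (4² − 2²)E_1 = 1.283×10^-18 J.
λ = hc/ΔE = (6.63×10^-34·3.00×10^8)/1.283×10^-18 = 1.55×10^-7 m = 155 nm.

λ = 155 nm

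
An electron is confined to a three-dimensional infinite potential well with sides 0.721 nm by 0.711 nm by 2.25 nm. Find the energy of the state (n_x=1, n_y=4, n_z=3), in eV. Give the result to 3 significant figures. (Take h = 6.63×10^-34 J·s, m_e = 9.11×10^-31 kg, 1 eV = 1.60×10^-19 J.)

E = 13.3 eV

For a 3D rectangular well E = (h²/8m_e)·Σ n_i²/L_i² = (6.63×10^-34)²/(8·9.11×10^-31) · [1²/(0.721 nm)² + 4²/(0.711 nm)² + 3²/(2.25 nm)²].
Evaluating gives E = 2.132×10^-18 J = 13.3 eV.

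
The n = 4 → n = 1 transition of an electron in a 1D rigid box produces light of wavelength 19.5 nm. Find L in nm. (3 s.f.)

The photon carries ΔE = hc/λ = 6.626×10^-34·2.998×10^8/1.95×10^-8 m = 1.019×10^-17 J.
Since ΔE = (4² − 1²)E_1, E_1 = 6.793×10^-19 J, and L = h/√(8m_eE_1) = 2.98×10^-10 m = 0.298 nm.

L = 0.298 nm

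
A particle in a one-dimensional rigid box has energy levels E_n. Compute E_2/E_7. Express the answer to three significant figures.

E_n ∝ n², so E_2/E_7 = 2²/7² = 4/49 = 0.0816.

0.0816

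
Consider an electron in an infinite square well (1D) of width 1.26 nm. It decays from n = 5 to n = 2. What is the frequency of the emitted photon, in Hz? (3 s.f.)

E_1 = h²/(8m_eL²) = 3.795×10^-20 J and ΔE = (5² − 2²)E_1 = 7.970×10^-19 J.
f = ΔE/h = 7.970×10^-19/6.626×10^-34 = 1.20×10^15 Hz.

f = 1.20×10^15 Hz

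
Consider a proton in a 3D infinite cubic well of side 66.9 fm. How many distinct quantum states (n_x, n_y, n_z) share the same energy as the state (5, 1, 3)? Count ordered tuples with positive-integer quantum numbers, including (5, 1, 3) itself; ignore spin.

The level has n_x² + n_y² + n_z² = 35. The ordered positive-integer solutions are (1, 3, 5), (1, 5, 3), (3, 1, 5), (3, 5, 1), (5, 1, 3), (5, 3, 1).
That gives 6 states.

degeneracy = 6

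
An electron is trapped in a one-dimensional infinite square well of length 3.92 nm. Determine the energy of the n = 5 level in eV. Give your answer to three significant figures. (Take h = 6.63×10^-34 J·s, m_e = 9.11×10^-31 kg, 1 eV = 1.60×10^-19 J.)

E_5 = 0.613 eV

For an infinite well E_n = n²h²/(8m_eL²), so E_1 = h²/(8m_eL²) = (6.63×10^-34)²/(8·9.11×10^-31·(3.92×10^-9 m)²) = 3.925×10^-21 J.
Then E_5 = 5²·E_1 = 25·3.925×10^-21 J = 9.813×10^-20 J.
Converting, E_5 = 9.813×10^-20 J / (1.60×10^-19 J/eV) = 0.613 eV.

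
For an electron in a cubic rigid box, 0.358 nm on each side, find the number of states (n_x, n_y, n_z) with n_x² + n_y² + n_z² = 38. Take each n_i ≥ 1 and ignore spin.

The level has n_x² + n_y² + n_z² = 38. The ordered positive-integer solutions are (1, 1, 6), (1, 6, 1), (2, 3, 5), (2, 5, 3), (3, 2, 5), (3, 5, 2), (5, 2, 3), (5, 3, 2), (6, 1, 1).
That gives 9 states.

degeneracy = 9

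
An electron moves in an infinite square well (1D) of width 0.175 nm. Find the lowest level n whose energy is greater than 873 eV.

E_1 = h²/(8m_eL²) = 1.967×10^-18 J = 12.28 eV.
Need n² > 873/12.28 = 71.09, i.e. n > 8.431.
The smallest integer satisfying this is n = 9.

n = 9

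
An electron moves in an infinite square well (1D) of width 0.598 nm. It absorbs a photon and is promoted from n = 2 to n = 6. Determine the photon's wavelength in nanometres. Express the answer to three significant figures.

E_1 = h²/(8m_eL²) = 1.685×10^-19 J, so ΔE = (6² − 2²)E_1 = 5.392×10^-18 J.
λ = hc/ΔE = (6.626×10^-34·2.998×10^8)/5.392×10^-18 = 3.68×10^-8 m = 36.8 nm.

λ = 36.8 nm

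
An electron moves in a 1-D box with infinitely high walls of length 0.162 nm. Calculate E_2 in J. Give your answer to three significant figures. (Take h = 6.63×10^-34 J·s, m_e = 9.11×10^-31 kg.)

For an infinite well E_n = n²h²/(8m_eL²), so E_1 = h²/(8m_eL²) = (6.63×10^-34)²/(8·9.11×10^-31·(1.62×10^-10 m)²) = 2.298×10^-18 J.
Then E_2 = 2²·E_1 = 4·2.298×10^-18 J = 9.19×10^-18 J.

E_2 = 9.19×10^-18 J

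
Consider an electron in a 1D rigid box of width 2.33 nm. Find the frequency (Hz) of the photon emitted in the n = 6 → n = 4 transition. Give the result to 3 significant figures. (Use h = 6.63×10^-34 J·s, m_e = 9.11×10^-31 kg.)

f = 3.35×10^14 Hz

E_1 = h²/(8m_eL²) = 1.111×10^-20 J and ΔE = (6² − 4²)E_1 = 2.222×10^-19 J.
f = ΔE/h = 2.222×10^-19/6.63×10^-34 = 3.35×10^14 Hz.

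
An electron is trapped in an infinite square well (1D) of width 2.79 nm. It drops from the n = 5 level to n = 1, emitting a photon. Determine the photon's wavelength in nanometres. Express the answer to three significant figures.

E_1 = h²/(8m_eL²) = 7.740×10^-21 J, so ΔE = (5² − 1²)E_1 = 1.858×10^-19 J.
λ = hc/ΔE = (6.626×10^-34·2.998×10^8)/1.858×10^-19 = 1.07×10^-6 m = 1.07×10^3 nm.

λ = 1.07×10^3 nm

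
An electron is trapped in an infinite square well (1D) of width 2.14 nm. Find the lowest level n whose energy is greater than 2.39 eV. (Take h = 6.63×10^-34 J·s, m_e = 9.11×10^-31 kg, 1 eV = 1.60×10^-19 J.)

n = 6

E_1 = h²/(8m_eL²) = 1.317×10^-20 J = 0.08231 eV.
Need n² > 2.39/0.08231 = 29.04, i.e. n > 5.389.
The smallest integer satisfying this is n = 6.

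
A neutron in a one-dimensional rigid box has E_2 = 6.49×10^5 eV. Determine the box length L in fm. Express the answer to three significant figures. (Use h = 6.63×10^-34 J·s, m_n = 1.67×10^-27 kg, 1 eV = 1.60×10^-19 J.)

From E_n = n²h²/(8m_nL²), L = n·h/√(8m_nE_n).
E_2 = 6.49×10^5 eV = 1.038×10^-13 J, so L = 2·6.63×10^-34/√(8·1.67×10^-27·1.038×10^-13) = 3.56×10^-14 m = 35.6 fm.

L = 35.6 fm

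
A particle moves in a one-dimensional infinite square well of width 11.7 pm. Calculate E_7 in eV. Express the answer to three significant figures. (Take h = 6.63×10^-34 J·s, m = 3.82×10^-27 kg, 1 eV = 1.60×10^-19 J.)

For an infinite well E_n = n²h²/(8mL²), so E_1 = h²/(8mL²) = (6.63×10^-34)²/(8·3.82×10^-27·(1.17×10^-11 m)²) = 1.051×10^-19 J.
Then E_7 = 7²·E_1 = 49·1.051×10^-19 J = 5.150×10^-18 J.
Converting, E_7 = 5.150×10^-18 J / (1.60×10^-19 J/eV) = 32.2 eV.

E_7 = 32.2 eV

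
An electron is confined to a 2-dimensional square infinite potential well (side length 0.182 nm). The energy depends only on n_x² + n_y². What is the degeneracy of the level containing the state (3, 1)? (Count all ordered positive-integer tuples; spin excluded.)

degeneracy = 2

The level has n_x² + n_y² = 10. The ordered positive-integer solutions are (1, 3), (3, 1).
That gives 2 states.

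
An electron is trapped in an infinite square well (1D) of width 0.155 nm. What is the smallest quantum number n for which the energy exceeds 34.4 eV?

n = 2

E_1 = h²/(8m_eL²) = 2.508×10^-18 J = 15.66 eV.
Need n² > 34.4/15.66 = 2.197, i.e. n > 1.482.
The smallest integer satisfying this is n = 2.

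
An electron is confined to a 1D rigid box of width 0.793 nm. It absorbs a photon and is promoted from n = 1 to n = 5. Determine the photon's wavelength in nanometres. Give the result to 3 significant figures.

E_1 = h²/(8m_eL²) = 9.581×10^-20 J, so ΔE = (5² − 1²)E_1 = 2.299×10^-18 J.
λ = hc/ΔE = (6.626×10^-34·2.998×10^8)/2.299×10^-18 = 8.64×10^-8 m = 86.4 nm.

λ = 86.4 nm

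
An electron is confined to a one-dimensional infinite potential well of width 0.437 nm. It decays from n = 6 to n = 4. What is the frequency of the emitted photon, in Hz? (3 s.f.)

f = 9.52×10^15 Hz

E_1 = h²/(8m_eL²) = 3.155×10^-19 J and ΔE = (6² − 4²)E_1 = 6.310×10^-18 J.
f = ΔE/h = 6.310×10^-18/6.626×10^-34 = 9.52×10^15 Hz.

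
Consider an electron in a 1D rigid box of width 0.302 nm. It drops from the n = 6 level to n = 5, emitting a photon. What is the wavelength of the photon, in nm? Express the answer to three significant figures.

λ = 27.3 nm

E_1 = h²/(8m_eL²) = 6.606×10^-19 J, so ΔE = (6² − 5²)E_1 = 7.267×10^-18 J.
λ = hc/ΔE = (6.626×10^-34·2.998×10^8)/7.267×10^-18 = 2.73×10^-8 m = 27.3 nm.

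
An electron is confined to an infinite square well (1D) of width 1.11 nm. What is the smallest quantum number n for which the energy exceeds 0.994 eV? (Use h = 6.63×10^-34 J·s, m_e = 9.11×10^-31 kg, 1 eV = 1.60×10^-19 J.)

E_1 = h²/(8m_eL²) = 4.895×10^-20 J = 0.3059 eV.
Need n² > 0.994/0.3059 = 3.249, i.e. n > 1.802.
The smallest integer satisfying this is n = 2.

n = 2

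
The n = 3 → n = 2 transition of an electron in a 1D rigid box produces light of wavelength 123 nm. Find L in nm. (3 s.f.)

The photon carries ΔE = hc/λ = 6.626×10^-34·2.998×10^8/1.23×10^-7 m = 1.615×10^-18 J.
Since ΔE = (3² − 2²)E_1, E_1 = 3.230×10^-19 J, and L = h/√(8m_eE_1) = 4.32×10^-10 m = 0.432 nm.

L = 0.432 nm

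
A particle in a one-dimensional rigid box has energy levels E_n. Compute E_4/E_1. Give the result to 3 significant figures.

16.0

E_n ∝ n², so E_4/E_1 = 4²/1² = 16/1 = 16.0.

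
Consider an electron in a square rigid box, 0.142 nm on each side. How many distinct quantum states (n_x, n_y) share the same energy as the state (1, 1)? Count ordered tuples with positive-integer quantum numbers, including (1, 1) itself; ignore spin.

degeneracy = 1

The level has n_x² + n_y² = 2. The ordered positive-integer solutions are (1, 1).
That gives 1 state.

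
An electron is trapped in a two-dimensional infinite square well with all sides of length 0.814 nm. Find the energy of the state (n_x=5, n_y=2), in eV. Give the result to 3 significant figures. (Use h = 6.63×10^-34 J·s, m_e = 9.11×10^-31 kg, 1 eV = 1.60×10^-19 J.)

For a 2D rectangular well E = (h²/8m_e)·Σ n_i²/L_i² = (6.63×10^-34)²/(8·9.11×10^-31) · [5²/(0.814 nm)² + 2²/(0.814 nm)²].
Evaluating gives E = 2.640×10^-18 J = 16.5 eV.

E = 16.5 eV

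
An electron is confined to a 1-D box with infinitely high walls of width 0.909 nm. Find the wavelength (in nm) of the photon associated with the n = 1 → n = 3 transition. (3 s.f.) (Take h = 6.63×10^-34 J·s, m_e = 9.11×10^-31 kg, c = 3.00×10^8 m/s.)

λ = 341 nm

E_1 = h²/(8m_eL²) = 7.299×10^-20 J, so ΔE = (3² − 1²)E_1 = 5.839×10^-19 J.
λ = hc/ΔE = (6.63×10^-34·3.00×10^8)/5.839×10^-19 = 3.41×10^-7 m = 341 nm.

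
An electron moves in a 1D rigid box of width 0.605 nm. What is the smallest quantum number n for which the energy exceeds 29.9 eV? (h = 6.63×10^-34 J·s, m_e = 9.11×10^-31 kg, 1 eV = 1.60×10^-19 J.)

n = 6

E_1 = h²/(8m_eL²) = 1.648×10^-19 J = 1.030 eV.
Need n² > 29.9/1.030 = 29.03, i.e. n > 5.388.
The smallest integer satisfying this is n = 6.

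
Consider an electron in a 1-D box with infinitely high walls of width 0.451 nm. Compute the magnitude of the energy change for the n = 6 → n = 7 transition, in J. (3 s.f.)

E_1 = h²/(8m_eL²) = 2.962×10^-19 J.
|ΔE| = |6² − 7²|·E_1 = 13·2.962×10^-19 J = 3.85×10^-18 J.

|ΔE| = 3.85×10^-18 J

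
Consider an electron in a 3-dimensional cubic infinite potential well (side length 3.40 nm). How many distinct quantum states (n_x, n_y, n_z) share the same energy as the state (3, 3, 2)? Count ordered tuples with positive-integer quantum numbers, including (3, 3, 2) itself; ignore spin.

The level has n_x² + n_y² + n_z² = 22. The ordered positive-integer solutions are (2, 3, 3), (3, 2, 3), (3, 3, 2).
That gives 3 states.

degeneracy = 3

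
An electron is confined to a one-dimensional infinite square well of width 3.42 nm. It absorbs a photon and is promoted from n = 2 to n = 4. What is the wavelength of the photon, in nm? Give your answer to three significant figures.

E_1 = h²/(8m_eL²) = 5.151×10^-21 J, so ΔE = (4² − 2²)E_1 = 6.181×10^-20 J.
λ = hc/ΔE = (6.626×10^-34·2.998×10^8)/6.181×10^-20 = 3.21×10^-6 m = 3.21×10^3 nm.

λ = 3.21×10^3 nm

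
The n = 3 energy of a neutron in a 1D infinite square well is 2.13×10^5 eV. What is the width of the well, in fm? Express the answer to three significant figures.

From E_n = n²h²/(8m_nL²), L = n·h/√(8m_nE_n).
E_3 = 2.13×10^5 eV = 3.412×10^-14 J, so L = 3·6.626×10^-34/√(8·1.675×10^-27·3.412×10^-14) = 9.30×10^-14 m = 93.0 fm.

L = 93.0 fm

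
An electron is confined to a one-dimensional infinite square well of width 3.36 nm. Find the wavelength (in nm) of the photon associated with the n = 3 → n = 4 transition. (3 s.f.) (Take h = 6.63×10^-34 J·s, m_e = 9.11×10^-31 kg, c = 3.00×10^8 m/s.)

E_1 = h²/(8m_eL²) = 5.342×10^-21 J, so ΔE = (4² − 3²)E_1 = 3.739×10^-20 J.
λ = hc/ΔE = (6.63×10^-34·3.00×10^8)/3.739×10^-20 = 5.32×10^-6 m = 5.32×10^3 nm.

λ = 5.32×10^3 nm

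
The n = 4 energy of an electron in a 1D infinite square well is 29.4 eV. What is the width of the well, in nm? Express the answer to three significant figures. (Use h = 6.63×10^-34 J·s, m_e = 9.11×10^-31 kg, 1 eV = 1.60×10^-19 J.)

L = 0.453 nm

From E_n = n²h²/(8m_eL²), L = n·h/√(8m_eE_n).
E_4 = 29.4 eV = 4.704×10^-18 J, so L = 4·6.63×10^-34/√(8·9.11×10^-31·4.704×10^-18) = 4.53×10^-10 m = 0.453 nm.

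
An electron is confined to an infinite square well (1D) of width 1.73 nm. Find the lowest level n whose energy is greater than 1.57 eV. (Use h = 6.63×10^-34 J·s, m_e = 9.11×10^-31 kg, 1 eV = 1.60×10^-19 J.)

n = 4

E_1 = h²/(8m_eL²) = 2.015×10^-20 J = 0.1259 eV.
Need n² > 1.57/0.1259 = 12.47, i.e. n > 3.531.
The smallest integer satisfying this is n = 4.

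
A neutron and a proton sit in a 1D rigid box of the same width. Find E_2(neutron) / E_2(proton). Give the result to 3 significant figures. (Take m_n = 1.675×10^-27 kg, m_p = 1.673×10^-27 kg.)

0.999

E_n ∝ 1/m at fixed n and L, so the ratio is m_p/m_n = 1.673×10^-27/1.675×10^-27 = 0.999.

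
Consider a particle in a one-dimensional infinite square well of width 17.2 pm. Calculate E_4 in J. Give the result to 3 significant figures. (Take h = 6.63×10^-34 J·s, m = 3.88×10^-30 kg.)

For an infinite well E_n = n²h²/(8mL²), so E_1 = h²/(8mL²) = (6.63×10^-34)²/(8·3.88×10^-30·(1.72×10^-11 m)²) = 4.787×10^-17 J.
Then E_4 = 4²·E_1 = 16·4.787×10^-17 J = 7.66×10^-16 J.

E_4 = 7.66×10^-16 J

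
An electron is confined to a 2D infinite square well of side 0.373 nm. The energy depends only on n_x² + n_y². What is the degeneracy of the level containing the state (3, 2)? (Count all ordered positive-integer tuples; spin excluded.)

degeneracy = 2

The level has n_x² + n_y² = 13. The ordered positive-integer solutions are (2, 3), (3, 2).
That gives 2 states.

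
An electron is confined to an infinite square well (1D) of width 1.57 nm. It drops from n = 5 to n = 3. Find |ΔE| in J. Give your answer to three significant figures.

E_1 = h²/(8m_eL²) = 2.444×10^-20 J.
|ΔE| = |5² − 3²|·E_1 = 16·2.444×10^-20 J = 3.91×10^-19 J.

|ΔE| = 3.91×10^-19 J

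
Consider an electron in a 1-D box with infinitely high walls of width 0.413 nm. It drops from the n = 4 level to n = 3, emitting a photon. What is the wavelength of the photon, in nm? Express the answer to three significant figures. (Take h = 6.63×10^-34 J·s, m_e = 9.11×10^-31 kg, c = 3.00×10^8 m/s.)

λ = 80.4 nm

E_1 = h²/(8m_eL²) = 3.536×10^-19 J, so ΔE = (4² − 3²)E_1 = 2.475×10^-18 J.
λ = hc/ΔE = (6.63×10^-34·3.00×10^8)/2.475×10^-18 = 8.04×10^-8 m = 80.4 nm.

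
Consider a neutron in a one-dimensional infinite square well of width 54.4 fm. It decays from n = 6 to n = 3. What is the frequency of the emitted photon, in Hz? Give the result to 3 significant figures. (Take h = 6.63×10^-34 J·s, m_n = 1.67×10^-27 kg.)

E_1 = h²/(8m_nL²) = 1.112×10^-14 J and ΔE = (6² − 3²)E_1 = 3.002×10^-13 J.
f = ΔE/h = 3.002×10^-13/6.63×10^-34 = 4.53×10^20 Hz.

f = 4.53×10^20 Hz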